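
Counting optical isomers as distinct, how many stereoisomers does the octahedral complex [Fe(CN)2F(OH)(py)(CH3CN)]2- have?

15

Placing the ligands in turn and identifying arrangements related by rotation or reflection leaves 9 distinct geometric isomers.
Of these, 6 lack any improper symmetry element and so occur as enantiomeric pairs, giving 9 + 6 = 15 stereoisomers in total.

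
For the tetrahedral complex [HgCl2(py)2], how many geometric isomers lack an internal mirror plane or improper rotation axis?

Only one geometric arrangement is possible.

0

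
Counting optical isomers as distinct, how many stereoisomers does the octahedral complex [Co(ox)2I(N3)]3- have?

3

In an octahedral complex each vertex has one trans partner and four cis neighbours.
Each ox is bidentate and must span two cis positions.
There are 2 geometric isomers: I and N3 mutually trans; I and N3 mutually cis (chiral).
One of these lacks any improper symmetry element and so occurs as an enantiomeric pair, giving 2 + 1 = 3 stereoisomers in total.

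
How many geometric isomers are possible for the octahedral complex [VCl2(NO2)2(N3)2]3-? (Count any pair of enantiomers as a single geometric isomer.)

In an octahedral complex each vertex has one trans partner and four cis neighbours.
Systematic placement gives 5 geometric isomers: Cl trans, NO2 trans, N3 trans; Cl trans, NO2 cis, N3 cis; Cl cis, NO2 trans, N3 cis; Cl cis, NO2 cis, N3 cis (chiral); Cl cis, NO2 cis, N3 trans.

5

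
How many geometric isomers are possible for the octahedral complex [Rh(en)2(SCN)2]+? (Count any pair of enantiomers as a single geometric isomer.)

An octahedron has six vertices in three trans pairs; every non-trans pair is cis.
Each en is bidentate and must span two cis positions.
The distinct arrangements are (2 in all): SCN trans; SCN cis (chiral).

2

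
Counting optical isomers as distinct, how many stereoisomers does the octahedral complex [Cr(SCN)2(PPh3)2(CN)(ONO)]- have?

8

The six octahedral sites form three mutually perpendicular trans pairs.
There are 6 geometric isomers: SCN trans, PPh3 trans; SCN cis, PPh3 cis (3 arrangements, 2 chiral); SCN trans, PPh3 cis; SCN cis, PPh3 trans.
Of these, 2 lack any improper symmetry element and so occur as enantiomeric pairs, giving 6 + 2 = 8 stereoisomers in total.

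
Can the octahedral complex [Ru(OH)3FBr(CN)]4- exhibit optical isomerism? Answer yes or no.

In an octahedral complex each vertex has one trans partner and four cis neighbours.
Working through the distinct placements yields 4 geometric isomers: OH mer (3 arrangements); OH fac (chiral).
One of these lacks any improper symmetry element and so occurs as an enantiomeric pair, giving 4 + 1 = 5 stereoisomers in total.

yes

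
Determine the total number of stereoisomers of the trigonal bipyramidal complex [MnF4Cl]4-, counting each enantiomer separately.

The distinct arrangements are (2 in all): Cl axial; Cl equatorial.
Each arrangement has an internal mirror plane or centre of symmetry, so none is chiral.

2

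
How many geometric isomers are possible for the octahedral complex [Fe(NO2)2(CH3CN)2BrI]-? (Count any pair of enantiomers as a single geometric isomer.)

6

In an octahedral complex each vertex has one trans partner and four cis neighbours.
Working through the distinct placements yields 6 geometric isomers: NO2 trans, CH3CN cis; NO2 cis, CH3CN cis (3 arrangements, 2 chiral); NO2 trans, CH3CN trans; NO2 cis, CH3CN trans.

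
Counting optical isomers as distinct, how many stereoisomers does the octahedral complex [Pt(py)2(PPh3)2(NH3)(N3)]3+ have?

8

In an octahedral complex each vertex has one trans partner and four cis neighbours.
Systematic placement gives 6 geometric isomers: py trans, PPh3 trans; py cis, PPh3 cis (3 arrangements, 2 chiral); py trans, PPh3 cis; py cis, PPh3 trans.
Of these, 2 lack any improper symmetry element and so occur as enantiomeric pairs, giving 6 + 2 = 8 stereoisomers in total.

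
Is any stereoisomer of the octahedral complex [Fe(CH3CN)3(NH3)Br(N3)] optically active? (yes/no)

An octahedron has six vertices in three trans pairs; every non-trans pair is cis.
Working through the distinct placements yields 4 geometric isomers: CH3CN mer (3 arrangements); CH3CN fac (chiral).
One of these lacks any improper symmetry element and so occurs as an enantiomeric pair, giving 4 + 1 = 5 stereoisomers in total.

yes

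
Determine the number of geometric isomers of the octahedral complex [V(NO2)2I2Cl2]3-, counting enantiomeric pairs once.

The six octahedral sites form three mutually perpendicular trans pairs.
The distinct arrangements are (5 in all): NO2 trans, I trans, Cl trans; NO2 cis, I cis, Cl trans; NO2 trans, I cis, Cl cis; NO2 cis, I cis, Cl cis (chiral); NO2 cis, I trans, Cl cis.

5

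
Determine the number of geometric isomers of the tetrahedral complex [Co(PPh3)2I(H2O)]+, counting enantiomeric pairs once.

Only one geometric arrangement is possible.

1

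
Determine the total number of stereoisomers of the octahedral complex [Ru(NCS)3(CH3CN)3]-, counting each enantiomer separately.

2

In an octahedral complex each vertex has one trans partner and four cis neighbours.
There are 2 geometric isomers: NCS mer; NCS fac.
Each arrangement has an internal mirror plane or centre of symmetry, so none is chiral.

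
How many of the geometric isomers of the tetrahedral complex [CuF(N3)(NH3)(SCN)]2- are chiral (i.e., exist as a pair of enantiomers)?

1

In a tetrahedral complex all four positions are equivalent and every pair of ligands is adjacent — there is no cis/trans distinction.
Only one geometric arrangement is possible; it has no improper symmetry element, so it exists as a pair of enantiomers (2 stereoisomers).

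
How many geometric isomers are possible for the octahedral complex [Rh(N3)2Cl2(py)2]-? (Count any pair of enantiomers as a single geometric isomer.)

5

In an octahedral complex each vertex has one trans partner and four cis neighbours.
There are 5 geometric isomers: N3 trans, Cl trans, py trans; N3 cis, Cl trans, py cis; N3 cis, Cl cis, py trans; N3 cis, Cl cis, py cis (chiral); N3 trans, Cl cis, py cis.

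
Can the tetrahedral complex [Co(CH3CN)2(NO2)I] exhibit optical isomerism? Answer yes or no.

Only one geometric arrangement is possible.

no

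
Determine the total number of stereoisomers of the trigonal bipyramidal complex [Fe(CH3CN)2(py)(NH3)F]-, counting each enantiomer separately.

10

In a trigonal bipyramid the two axial positions differ from the three equatorial ones.
Systematic enumeration (placing each ligand type in turn and discarding arrangements equivalent by rotation or reflection) gives 7 geometric isomers.
Of these, 3 lack any improper symmetry element and so occur as enantiomeric pairs, giving 7 + 3 = 10 stereoisomers in total.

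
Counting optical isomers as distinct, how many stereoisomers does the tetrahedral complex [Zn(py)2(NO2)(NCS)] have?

In a tetrahedral complex all four positions are equivalent and every pair of ligands is adjacent — there is no cis/trans distinction.
Only one geometric arrangement is possible.

1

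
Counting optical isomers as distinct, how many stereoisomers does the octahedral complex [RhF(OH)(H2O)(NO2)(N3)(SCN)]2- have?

Exhaustive case analysis gives 15 geometric isomers.
Of these, 15 lack any improper symmetry element and so occur as enantiomeric pairs, giving 15 + 15 = 30 stereoisomers in total.

30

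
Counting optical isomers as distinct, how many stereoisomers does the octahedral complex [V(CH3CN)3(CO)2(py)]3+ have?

3

Working through the distinct placements yields 3 geometric isomers: CH3CN mer, CO cis; CH3CN mer, CO trans; CH3CN fac, CO cis.
Each arrangement has an internal mirror plane or centre of symmetry, so none is chiral.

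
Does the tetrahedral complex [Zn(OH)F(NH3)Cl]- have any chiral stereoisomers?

yes

All four vertices of a tetrahedron are equivalent and mutually adjacent, so cis/trans isomerism cannot arise.
Only one geometric arrangement is possible; it has no improper symmetry element, so it exists as a pair of enantiomers (2 stereoisomers).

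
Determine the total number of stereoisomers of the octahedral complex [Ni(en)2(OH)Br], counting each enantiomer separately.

3

An octahedron has six vertices in three trans pairs; every non-trans pair is cis.
Each en is bidentate and must span two cis positions.
Working through the distinct placements yields 2 geometric isomers: OH and Br mutually trans; OH and Br mutually cis (chiral).
One of these lacks any improper symmetry element and so occurs as an enantiomeric pair, giving 2 + 1 = 3 stereoisomers in total.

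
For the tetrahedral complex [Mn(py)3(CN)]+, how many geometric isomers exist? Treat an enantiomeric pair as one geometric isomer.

1

All four vertices of a tetrahedron are equivalent and mutually adjacent, so cis/trans isomerism cannot arise.
Only one geometric arrangement is possible.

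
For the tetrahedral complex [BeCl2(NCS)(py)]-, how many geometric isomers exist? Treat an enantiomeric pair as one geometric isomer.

All four vertices of a tetrahedron are equivalent and mutually adjacent, so cis/trans isomerism cannot arise.
Only one geometric arrangement is possible.

1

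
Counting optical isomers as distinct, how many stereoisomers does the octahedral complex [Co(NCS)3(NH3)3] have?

The six octahedral sites form three mutually perpendicular trans pairs.
Systematic placement gives 2 geometric isomers: NCS mer; NCS fac.
Each arrangement has an internal mirror plane or centre of symmetry, so none is chiral.

2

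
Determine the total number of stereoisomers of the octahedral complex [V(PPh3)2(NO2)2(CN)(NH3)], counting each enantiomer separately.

8

The six octahedral sites form three mutually perpendicular trans pairs.
There are 6 geometric isomers: PPh3 trans, NO2 trans; PPh3 cis, NO2 cis (3 arrangements, 2 chiral); PPh3 trans, NO2 cis; PPh3 cis, NO2 trans.
Of these, 2 lack any improper symmetry element and so occur as enantiomeric pairs, giving 6 + 2 = 8 stereoisomers in total.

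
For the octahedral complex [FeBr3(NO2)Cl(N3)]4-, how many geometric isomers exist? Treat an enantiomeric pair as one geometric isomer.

4

Working through the distinct placements yields 4 geometric isomers: Br mer (3 arrangements); Br fac (chiral).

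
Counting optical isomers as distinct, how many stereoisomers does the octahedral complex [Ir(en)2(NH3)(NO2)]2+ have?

Each en is bidentate and must span two cis positions.
Systematic placement gives 2 geometric isomers: NH3 and NO2 mutually trans; NH3 and NO2 mutually cis (chiral).
One of these lacks any improper symmetry element and so occurs as an enantiomeric pair, giving 2 + 1 = 3 stereoisomers in total.

3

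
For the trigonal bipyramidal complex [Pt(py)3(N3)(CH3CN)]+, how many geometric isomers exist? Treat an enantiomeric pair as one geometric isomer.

4

A trigonal bipyramid has two axial and three equatorial sites, which are chemically inequivalent.
Systematic placement gives 4 geometric isomers: N3 axial, CH3CN axial; N3 equatorial, CH3CN axial; N3 axial, CH3CN equatorial; N3 equatorial, CH3CN equatorial.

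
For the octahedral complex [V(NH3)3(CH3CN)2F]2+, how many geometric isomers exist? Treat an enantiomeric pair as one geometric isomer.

3

Working through the distinct placements yields 3 geometric isomers: NH3 mer, CH3CN trans; NH3 mer, CH3CN cis; NH3 fac, CH3CN cis.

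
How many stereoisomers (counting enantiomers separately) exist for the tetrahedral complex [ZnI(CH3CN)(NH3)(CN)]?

All four vertices of a tetrahedron are equivalent and mutually adjacent, so cis/trans isomerism cannot arise.
Only one geometric arrangement is possible; it has no improper symmetry element, so it exists as a pair of enantiomers (2 stereoisomers).

2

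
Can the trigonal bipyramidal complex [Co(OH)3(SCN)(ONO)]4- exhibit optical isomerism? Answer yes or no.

no

In a trigonal bipyramid the two axial positions differ from the three equatorial ones.
Working through the distinct placements yields 4 geometric isomers: SCN equatorial, ONO equatorial; SCN equatorial, ONO axial; SCN axial, ONO equatorial; SCN axial, ONO axial.
Each arrangement has an internal mirror plane or centre of symmetry, so none is chiral.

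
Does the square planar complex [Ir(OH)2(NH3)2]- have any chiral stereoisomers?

In a square planar complex each vertex has one trans partner and two cis neighbours.
The distinct arrangements are (2 in all): OH cis; OH trans.
Each arrangement has an internal mirror plane or centre of symmetry, so none is chiral.

no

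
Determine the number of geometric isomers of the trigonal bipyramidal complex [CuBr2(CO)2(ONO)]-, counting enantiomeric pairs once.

5

A trigonal bipyramid has two axial and three equatorial sites, which are chemically inequivalent.
Systematic enumeration (placing each ligand type in turn and discarding arrangements equivalent by rotation or reflection) gives 5 geometric isomers.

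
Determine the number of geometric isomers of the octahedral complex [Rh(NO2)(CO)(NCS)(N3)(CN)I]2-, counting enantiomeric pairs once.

In an octahedral complex each vertex has one trans partner and four cis neighbours.
Placing the ligands in turn and identifying arrangements related by rotation or reflection leaves 15 distinct geometric isomers.

15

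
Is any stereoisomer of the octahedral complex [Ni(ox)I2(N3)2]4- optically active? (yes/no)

yes

In an octahedral complex each vertex has one trans partner and four cis neighbours.
Each ox is bidentate and must span two cis positions.
There are 3 geometric isomers: I trans, N3 cis; I cis, N3 cis (chiral); I cis, N3 trans.
One of these lacks any improper symmetry element and so occurs as an enantiomeric pair, giving 3 + 1 = 4 stereoisomers in total.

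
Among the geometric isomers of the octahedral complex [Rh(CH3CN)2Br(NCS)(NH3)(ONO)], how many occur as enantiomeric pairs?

6

Placing the ligands in turn and identifying arrangements related by rotation or reflection leaves 9 distinct geometric isomers.
Of these, 6 lack any improper symmetry element and so occur as enantiomeric pairs, giving 9 + 6 = 15 stereoisomers in total.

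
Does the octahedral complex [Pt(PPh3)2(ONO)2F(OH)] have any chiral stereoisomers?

In an octahedral complex each vertex has one trans partner and four cis neighbours.
The distinct arrangements are (6 in all): PPh3 trans, ONO trans; PPh3 cis, ONO cis (3 arrangements, 2 chiral); PPh3 trans, ONO cis; PPh3 cis, ONO trans.
Of these, 2 lack any improper symmetry element and so occur as enantiomeric pairs, giving 6 + 2 = 8 stereoisomers in total.

yes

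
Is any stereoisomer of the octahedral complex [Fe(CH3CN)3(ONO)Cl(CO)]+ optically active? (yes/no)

yes

In an octahedral complex each vertex has one trans partner and four cis neighbours.
Working through the distinct placements yields 4 geometric isomers: CH3CN mer (3 arrangements); CH3CN fac (chiral).
One of these lacks any improper symmetry element and so occurs as an enantiomeric pair, giving 4 + 1 = 5 stereoisomers in total.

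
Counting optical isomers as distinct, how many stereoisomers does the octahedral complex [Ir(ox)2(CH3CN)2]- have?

3

An octahedron has six vertices in three trans pairs; every non-trans pair is cis.
Each ox is bidentate and must span two cis positions.
Working through the distinct placements yields 2 geometric isomers: CH3CN trans; CH3CN cis (chiral).
One of these lacks any improper symmetry element and so occurs as an enantiomeric pair, giving 2 + 1 = 3 stereoisomers in total.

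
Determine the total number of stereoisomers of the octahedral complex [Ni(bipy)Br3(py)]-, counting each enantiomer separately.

2

Each bipy is bidentate and must span two cis positions.
Systematic placement gives 2 geometric isomers: Br mer; Br fac.
Each arrangement has an internal mirror plane or centre of symmetry, so none is chiral.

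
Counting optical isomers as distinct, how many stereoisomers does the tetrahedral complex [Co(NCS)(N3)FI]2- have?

2

All four vertices of a tetrahedron are equivalent and mutually adjacent, so cis/trans isomerism cannot arise.
Only one geometric arrangement is possible; it has no improper symmetry element, so it exists as a pair of enantiomers (2 stereoisomers).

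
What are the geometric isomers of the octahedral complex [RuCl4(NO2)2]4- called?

In an octahedral complex each vertex has one trans partner and four cis neighbours.
The distinct arrangements are (2 in all): NO2 trans; NO2 cis.

cis and trans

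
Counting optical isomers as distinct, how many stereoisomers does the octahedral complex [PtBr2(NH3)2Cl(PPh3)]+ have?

The six octahedral sites form three mutually perpendicular trans pairs.
Systematic placement gives 6 geometric isomers: Br trans, NH3 cis; Br trans, NH3 trans; Br cis, NH3 cis (3 arrangements, 2 chiral); Br cis, NH3 trans.
Of these, 2 lack any improper symmetry element and so occur as enantiomeric pairs, giving 6 + 2 = 8 stereoisomers in total.

8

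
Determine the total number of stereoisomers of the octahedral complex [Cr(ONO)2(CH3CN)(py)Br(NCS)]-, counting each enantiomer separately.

Systematic enumeration (placing each ligand type in turn and discarding arrangements equivalent by rotation or reflection) gives 9 geometric isomers.
Of these, 6 lack any improper symmetry element and so occur as enantiomeric pairs, giving 9 + 6 = 15 stereoisomers in total.

15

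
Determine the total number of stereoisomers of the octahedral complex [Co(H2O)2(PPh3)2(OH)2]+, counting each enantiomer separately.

The six octahedral sites form three mutually perpendicular trans pairs.
Systematic placement gives 5 geometric isomers: H2O trans, PPh3 trans, OH trans; H2O trans, PPh3 cis, OH cis; H2O cis, PPh3 trans, OH cis; H2O cis, PPh3 cis, OH cis (chiral); H2O cis, PPh3 cis, OH trans.
One of these lacks any improper symmetry element and so occurs as an enantiomeric pair, giving 5 + 1 = 6 stereoisomers in total.

6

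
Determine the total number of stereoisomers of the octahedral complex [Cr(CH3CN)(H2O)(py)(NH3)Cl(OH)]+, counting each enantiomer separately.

30

Placing the ligands in turn and identifying arrangements related by rotation or reflection leaves 15 distinct geometric isomers.
Of these, 15 lack any improper symmetry element and so occur as enantiomeric pairs, giving 15 + 15 = 30 stereoisomers in total.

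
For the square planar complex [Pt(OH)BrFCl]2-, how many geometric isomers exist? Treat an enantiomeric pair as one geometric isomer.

3

A square has two trans pairs of vertices; adjacent vertices are cis.
The distinct arrangements are (3 in all): (Br/F trans, Cl/OH trans); (Br/OH trans, Cl/F trans); (Br/Cl trans, F/OH trans).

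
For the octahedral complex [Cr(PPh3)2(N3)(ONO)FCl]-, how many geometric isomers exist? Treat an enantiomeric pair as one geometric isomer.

9

The six octahedral sites form three mutually perpendicular trans pairs.
Systematic enumeration (placing each ligand type in turn and discarding arrangements equivalent by rotation or reflection) gives 9 geometric isomers.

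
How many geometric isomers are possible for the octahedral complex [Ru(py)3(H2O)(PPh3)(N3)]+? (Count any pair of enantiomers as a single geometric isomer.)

4

Working through the distinct placements yields 4 geometric isomers: py mer (3 arrangements); py fac (chiral).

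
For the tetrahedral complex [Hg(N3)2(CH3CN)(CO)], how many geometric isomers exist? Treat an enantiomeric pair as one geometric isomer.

Only one geometric arrangement is possible.

1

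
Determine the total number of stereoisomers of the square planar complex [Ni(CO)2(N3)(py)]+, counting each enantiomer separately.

In a square planar complex each vertex has one trans partner and two cis neighbours.
There are 2 geometric isomers: CO cis; CO trans.
Each arrangement has an internal mirror plane or centre of symmetry, so none is chiral.

2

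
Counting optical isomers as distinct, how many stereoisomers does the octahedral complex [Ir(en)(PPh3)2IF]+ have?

6

Each en is bidentate and must span two cis positions.
Systematic placement gives 4 geometric isomers: PPh3 cis (3 arrangements, 2 chiral); PPh3 trans.
Of these, 2 lack any improper symmetry element and so occur as enantiomeric pairs, giving 4 + 2 = 6 stereoisomers in total.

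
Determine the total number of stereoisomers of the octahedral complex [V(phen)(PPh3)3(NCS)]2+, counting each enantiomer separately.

In an octahedral complex each vertex has one trans partner and four cis neighbours.
Each phen is bidentate and must span two cis positions.
There are 2 geometric isomers: PPh3 fac; PPh3 mer.
Each arrangement has an internal mirror plane or centre of symmetry, so none is chiral.

2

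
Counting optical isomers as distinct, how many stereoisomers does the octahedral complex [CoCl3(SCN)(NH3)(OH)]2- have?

The six octahedral sites form three mutually perpendicular trans pairs.
The distinct arrangements are (4 in all): Cl mer (3 arrangements); Cl fac (chiral).
One of these lacks any improper symmetry element and so occurs as an enantiomeric pair, giving 4 + 1 = 5 stereoisomers in total.

5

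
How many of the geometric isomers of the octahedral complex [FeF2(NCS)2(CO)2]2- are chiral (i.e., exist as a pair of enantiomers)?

1

The distinct arrangements are (5 in all): F trans, NCS trans, CO trans; F cis, NCS cis, CO trans; F cis, NCS trans, CO cis; F cis, NCS cis, CO cis (chiral); F trans, NCS cis, CO cis.
One of these lacks any improper symmetry element and so occurs as an enantiomeric pair, giving 5 + 1 = 6 stereoisomers in total.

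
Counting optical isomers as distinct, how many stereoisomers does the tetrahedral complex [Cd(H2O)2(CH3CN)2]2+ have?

Only one geometric arrangement is possible.

1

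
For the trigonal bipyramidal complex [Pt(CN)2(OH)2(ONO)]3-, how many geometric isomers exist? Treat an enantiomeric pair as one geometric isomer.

Systematic enumeration (placing each ligand type in turn and discarding arrangements equivalent by rotation or reflection) gives 5 geometric isomers.

5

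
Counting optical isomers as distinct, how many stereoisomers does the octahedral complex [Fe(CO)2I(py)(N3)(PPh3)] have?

15

Systematic enumeration (placing each ligand type in turn and discarding arrangements equivalent by rotation or reflection) gives 9 geometric isomers.
Of these, 6 lack any improper symmetry element and so occur as enantiomeric pairs, giving 9 + 6 = 15 stereoisomers in total.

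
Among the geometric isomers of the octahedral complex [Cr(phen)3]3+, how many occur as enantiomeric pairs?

In an octahedral complex each vertex has one trans partner and four cis neighbours.
Each phen is bidentate and must span two cis positions.
Only one geometric arrangement is possible; it has no improper symmetry element, so it exists as a pair of enantiomers (2 stereoisomers).

1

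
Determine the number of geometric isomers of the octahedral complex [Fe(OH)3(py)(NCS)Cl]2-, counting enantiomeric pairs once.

An octahedron has six vertices in three trans pairs; every non-trans pair is cis.
The distinct arrangements are (4 in all): OH mer (3 arrangements); OH fac (chiral).

4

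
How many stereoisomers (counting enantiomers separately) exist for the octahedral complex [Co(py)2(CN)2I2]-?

The six octahedral sites form three mutually perpendicular trans pairs.
Working through the distinct placements yields 5 geometric isomers: py trans, CN trans, I trans; py cis, CN trans, I cis; py trans, CN cis, I cis; py cis, CN cis, I cis (chiral); py cis, CN cis, I trans.
One of these lacks any improper symmetry element and so occurs as an enantiomeric pair, giving 5 + 1 = 6 stereoisomers in total.

6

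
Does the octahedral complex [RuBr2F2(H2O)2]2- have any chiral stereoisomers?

yes

Working through the distinct placements yields 5 geometric isomers: Br trans, F trans, H2O trans; Br trans, F cis, H2O cis; Br cis, F cis, H2O trans; Br cis, F cis, H2O cis (chiral); Br cis, F trans, H2O cis.
One of these lacks any improper symmetry element and so occurs as an enantiomeric pair, giving 5 + 1 = 6 stereoisomers in total.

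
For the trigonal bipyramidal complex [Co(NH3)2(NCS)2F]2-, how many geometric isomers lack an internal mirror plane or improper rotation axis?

Placing the ligands in turn and identifying arrangements related by rotation or reflection leaves 5 distinct geometric isomers.
One of these lacks any improper symmetry element and so occurs as an enantiomeric pair, giving 5 + 1 = 6 stereoisomers in total.

1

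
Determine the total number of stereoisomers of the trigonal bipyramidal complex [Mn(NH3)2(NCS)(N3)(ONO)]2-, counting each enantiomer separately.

10

Systematic enumeration (placing each ligand type in turn and discarding arrangements equivalent by rotation or reflection) gives 7 geometric isomers.
Of these, 3 lack any improper symmetry element and so occur as enantiomeric pairs, giving 7 + 3 = 10 stereoisomers in total.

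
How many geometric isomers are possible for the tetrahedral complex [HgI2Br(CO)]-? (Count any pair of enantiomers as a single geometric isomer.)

In a tetrahedral complex all four positions are equivalent and every pair of ligands is adjacent — there is no cis/trans distinction.
Only one geometric arrangement is possible.

1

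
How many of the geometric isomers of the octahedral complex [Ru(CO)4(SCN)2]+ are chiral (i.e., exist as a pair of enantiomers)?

0

An octahedron has six vertices in three trans pairs; every non-trans pair is cis.
There are 2 geometric isomers: SCN trans; SCN cis.
Each arrangement has an internal mirror plane or centre of symmetry, so none is chiral.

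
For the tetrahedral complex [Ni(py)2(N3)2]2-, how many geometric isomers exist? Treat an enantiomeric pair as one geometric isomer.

1

Only one geometric arrangement is possible.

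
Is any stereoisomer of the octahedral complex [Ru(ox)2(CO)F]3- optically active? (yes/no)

An octahedron has six vertices in three trans pairs; every non-trans pair is cis.
Each ox is bidentate and must span two cis positions.
Working through the distinct placements yields 2 geometric isomers: CO and F mutually trans; CO and F mutually cis (chiral).
One of these lacks any improper symmetry element and so occurs as an enantiomeric pair, giving 2 + 1 = 3 stereoisomers in total.

yes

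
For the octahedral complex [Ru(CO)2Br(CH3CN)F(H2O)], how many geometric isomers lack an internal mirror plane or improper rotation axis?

6

In an octahedral complex each vertex has one trans partner and four cis neighbours.
Placing the ligands in turn and identifying arrangements related by rotation or reflection leaves 9 distinct geometric isomers.
Of these, 6 lack any improper symmetry element and so occur as enantiomeric pairs, giving 9 + 6 = 15 stereoisomers in total.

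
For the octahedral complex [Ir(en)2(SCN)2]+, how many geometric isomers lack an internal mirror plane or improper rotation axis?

1

In an octahedral complex each vertex has one trans partner and four cis neighbours.
Each en is bidentate and must span two cis positions.
The distinct arrangements are (2 in all): SCN trans; SCN cis (chiral).
One of these lacks any improper symmetry element and so occurs as an enantiomeric pair, giving 2 + 1 = 3 stereoisomers in total.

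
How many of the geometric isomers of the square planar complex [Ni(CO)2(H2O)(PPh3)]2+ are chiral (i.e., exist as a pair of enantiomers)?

0

A square has two trans pairs of vertices; adjacent vertices are cis.
There are 2 geometric isomers: CO cis; CO trans.
Each arrangement has an internal mirror plane or centre of symmetry, so none is chiral.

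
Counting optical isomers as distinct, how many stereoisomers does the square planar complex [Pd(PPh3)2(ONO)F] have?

2

In a square planar complex each vertex has one trans partner and two cis neighbours.
Systematic placement gives 2 geometric isomers: PPh3 cis; PPh3 trans.
Each arrangement has an internal mirror plane or centre of symmetry, so none is chiral.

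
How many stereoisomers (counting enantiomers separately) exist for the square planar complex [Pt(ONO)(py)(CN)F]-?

A square has two trans pairs of vertices; adjacent vertices are cis.
Systematic placement gives 3 geometric isomers: (CN/ONO trans, F/py trans); (CN/py trans, F/ONO trans); (CN/F trans, ONO/py trans).
Each arrangement has an internal mirror plane or centre of symmetry, so none is chiral.

3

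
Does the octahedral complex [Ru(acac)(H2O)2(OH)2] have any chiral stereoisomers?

yes

In an octahedral complex each vertex has one trans partner and four cis neighbours.
Each acac is bidentate and must span two cis positions.
Working through the distinct placements yields 3 geometric isomers: H2O trans, OH cis; H2O cis, OH cis (chiral); H2O cis, OH trans.
One of these lacks any improper symmetry element and so occurs as an enantiomeric pair, giving 3 + 1 = 4 stereoisomers in total.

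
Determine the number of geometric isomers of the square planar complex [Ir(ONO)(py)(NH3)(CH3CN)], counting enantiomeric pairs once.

3

In a square planar complex each vertex has one trans partner and two cis neighbours.
Systematic placement gives 3 geometric isomers: (CH3CN/ONO trans, NH3/py trans); (CH3CN/py trans, NH3/ONO trans); (CH3CN/NH3 trans, ONO/py trans).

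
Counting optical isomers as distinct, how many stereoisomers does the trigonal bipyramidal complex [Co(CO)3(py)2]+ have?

3

Working through the distinct placements yields 3 geometric isomers: py both equatorial; py one axial, one equatorial; py both axial.
Each arrangement has an internal mirror plane or centre of symmetry, so none is chiral.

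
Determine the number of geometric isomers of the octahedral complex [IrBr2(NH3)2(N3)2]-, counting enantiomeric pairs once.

In an octahedral complex each vertex has one trans partner and four cis neighbours.
Working through the distinct placements yields 5 geometric isomers: Br trans, NH3 trans, N3 trans; Br trans, NH3 cis, N3 cis; Br cis, NH3 trans, N3 cis; Br cis, NH3 cis, N3 cis (chiral); Br cis, NH3 cis, N3 trans.

5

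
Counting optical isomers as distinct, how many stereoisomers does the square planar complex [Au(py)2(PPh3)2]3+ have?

2

In a square planar complex each vertex has one trans partner and two cis neighbours.
There are 2 geometric isomers: py cis; py trans.
Each arrangement has an internal mirror plane or centre of symmetry, so none is chiral.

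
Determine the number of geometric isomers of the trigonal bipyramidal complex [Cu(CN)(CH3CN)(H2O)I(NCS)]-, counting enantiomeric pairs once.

A trigonal bipyramid has two axial and three equatorial sites, which are chemically inequivalent.
Placing the ligands in turn and identifying arrangements related by rotation or reflection leaves 10 distinct geometric isomers.

10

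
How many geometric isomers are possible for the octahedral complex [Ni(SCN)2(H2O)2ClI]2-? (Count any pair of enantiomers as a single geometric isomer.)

6

The distinct arrangements are (6 in all): SCN trans, H2O cis; SCN cis, H2O cis (3 arrangements, 2 chiral); SCN trans, H2O trans; SCN cis, H2O trans.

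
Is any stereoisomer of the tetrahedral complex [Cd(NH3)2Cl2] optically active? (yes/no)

In a tetrahedral complex all four positions are equivalent and every pair of ligands is adjacent — there is no cis/trans distinction.
Only one geometric arrangement is possible.

no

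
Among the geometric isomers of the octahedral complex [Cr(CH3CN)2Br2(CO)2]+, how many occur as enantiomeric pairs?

An octahedron has six vertices in three trans pairs; every non-trans pair is cis.
Systematic placement gives 5 geometric isomers: CH3CN trans, Br trans, CO trans; CH3CN cis, Br trans, CO cis; CH3CN cis, Br cis, CO trans; CH3CN cis, Br cis, CO cis (chiral); CH3CN trans, Br cis, CO cis.
One of these lacks any improper symmetry element and so occurs as an enantiomeric pair, giving 5 + 1 = 6 stereoisomers in total.

1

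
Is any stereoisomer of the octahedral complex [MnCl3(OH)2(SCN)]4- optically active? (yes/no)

In an octahedral complex each vertex has one trans partner and four cis neighbours.
The distinct arrangements are (3 in all): Cl mer, OH cis; Cl mer, OH trans; Cl fac, OH cis.
Each arrangement has an internal mirror plane or centre of symmetry, so none is chiral.

no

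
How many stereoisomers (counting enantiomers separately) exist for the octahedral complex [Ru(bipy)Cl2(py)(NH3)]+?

The six octahedral sites form three mutually perpendicular trans pairs.
Each bipy is bidentate and must span two cis positions.
Systematic placement gives 4 geometric isomers: Cl trans; Cl cis (3 arrangements, 2 chiral).
Of these, 2 lack any improper symmetry element and so occur as enantiomeric pairs, giving 4 + 2 = 6 stereoisomers in total.

6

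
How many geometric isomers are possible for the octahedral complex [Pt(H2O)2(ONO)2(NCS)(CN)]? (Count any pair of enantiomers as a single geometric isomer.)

6

In an octahedral complex each vertex has one trans partner and four cis neighbours.
Systematic placement gives 6 geometric isomers: H2O cis, ONO trans; H2O cis, ONO cis (3 arrangements, 2 chiral); H2O trans, ONO trans; H2O trans, ONO cis.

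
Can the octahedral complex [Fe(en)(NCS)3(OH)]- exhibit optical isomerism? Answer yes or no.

Each en is bidentate and must span two cis positions.
Systematic placement gives 2 geometric isomers: NCS mer; NCS fac.
Each arrangement has an internal mirror plane or centre of symmetry, so none is chiral.

no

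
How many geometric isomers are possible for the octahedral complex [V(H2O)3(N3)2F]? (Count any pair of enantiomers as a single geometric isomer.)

An octahedron has six vertices in three trans pairs; every non-trans pair is cis.
Systematic placement gives 3 geometric isomers: H2O mer, N3 trans; H2O fac, N3 cis; H2O mer, N3 cis.

3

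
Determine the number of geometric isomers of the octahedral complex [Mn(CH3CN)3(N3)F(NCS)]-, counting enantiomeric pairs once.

4

An octahedron has six vertices in three trans pairs; every non-trans pair is cis.
There are 4 geometric isomers: CH3CN mer (3 arrangements); CH3CN fac (chiral).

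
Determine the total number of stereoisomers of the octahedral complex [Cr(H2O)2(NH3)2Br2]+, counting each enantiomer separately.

6

In an octahedral complex each vertex has one trans partner and four cis neighbours.
Systematic placement gives 5 geometric isomers: H2O trans, NH3 trans, Br trans; H2O cis, NH3 cis, Br trans; H2O cis, NH3 trans, Br cis; H2O cis, NH3 cis, Br cis (chiral); H2O trans, NH3 cis, Br cis.
One of these lacks any improper symmetry element and so occurs as an enantiomeric pair, giving 5 + 1 = 6 stereoisomers in total.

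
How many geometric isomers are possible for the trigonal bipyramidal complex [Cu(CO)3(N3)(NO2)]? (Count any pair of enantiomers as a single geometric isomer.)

The distinct arrangements are (4 in all): N3 equatorial, NO2 equatorial; N3 axial, NO2 equatorial; N3 equatorial, NO2 axial; N3 axial, NO2 axial.

4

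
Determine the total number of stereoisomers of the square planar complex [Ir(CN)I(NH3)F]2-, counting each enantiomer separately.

A square has two trans pairs of vertices; adjacent vertices are cis.
The distinct arrangements are (3 in all): (CN/I trans, F/NH3 trans); (CN/NH3 trans, F/I trans); (CN/F trans, I/NH3 trans).
Each arrangement has an internal mirror plane or centre of symmetry, so none is chiral.

3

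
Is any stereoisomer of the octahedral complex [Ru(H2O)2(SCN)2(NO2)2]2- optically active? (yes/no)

There are 5 geometric isomers: H2O trans, SCN trans, NO2 trans; H2O trans, SCN cis, NO2 cis; H2O cis, SCN trans, NO2 cis; H2O cis, SCN cis, NO2 cis (chiral); H2O cis, SCN cis, NO2 trans.
One of these lacks any improper symmetry element and so occurs as an enantiomeric pair, giving 5 + 1 = 6 stereoisomers in total.

yes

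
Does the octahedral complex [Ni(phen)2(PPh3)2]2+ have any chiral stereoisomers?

Each phen is bidentate and must span two cis positions.
Systematic placement gives 2 geometric isomers: PPh3 trans; PPh3 cis (chiral).
One of these lacks any improper symmetry element and so occurs as an enantiomeric pair, giving 2 + 1 = 3 stereoisomers in total.

yes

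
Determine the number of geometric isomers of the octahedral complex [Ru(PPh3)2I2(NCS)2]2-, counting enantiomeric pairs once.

5

In an octahedral complex each vertex has one trans partner and four cis neighbours.
Working through the distinct placements yields 5 geometric isomers: PPh3 trans, I trans, NCS trans; PPh3 cis, I trans, NCS cis; PPh3 trans, I cis, NCS cis; PPh3 cis, I cis, NCS cis (chiral); PPh3 cis, I cis, NCS trans.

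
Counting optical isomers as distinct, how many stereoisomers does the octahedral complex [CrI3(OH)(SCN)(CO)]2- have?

5

The six octahedral sites form three mutually perpendicular trans pairs.
Systematic placement gives 4 geometric isomers: I mer (3 arrangements); I fac (chiral).
One of these lacks any improper symmetry element and so occurs as an enantiomeric pair, giving 4 + 1 = 5 stereoisomers in total.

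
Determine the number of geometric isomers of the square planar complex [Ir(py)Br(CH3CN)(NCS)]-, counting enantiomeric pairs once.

In a square planar complex each vertex has one trans partner and two cis neighbours.
Systematic placement gives 3 geometric isomers: (Br/NCS trans, CH3CN/py trans); (Br/py trans, CH3CN/NCS trans); (Br/CH3CN trans, NCS/py trans).

3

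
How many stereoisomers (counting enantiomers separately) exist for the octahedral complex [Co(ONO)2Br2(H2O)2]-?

In an octahedral complex each vertex has one trans partner and four cis neighbours.
Working through the distinct placements yields 5 geometric isomers: ONO trans, Br trans, H2O trans; ONO cis, Br trans, H2O cis; ONO trans, Br cis, H2O cis; ONO cis, Br cis, H2O cis (chiral); ONO cis, Br cis, H2O trans.
One of these lacks any improper symmetry element and so occurs as an enantiomeric pair, giving 5 + 1 = 6 stereoisomers in total.

6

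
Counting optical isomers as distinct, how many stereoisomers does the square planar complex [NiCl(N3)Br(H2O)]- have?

3

A square has two trans pairs of vertices; adjacent vertices are cis.
There are 3 geometric isomers: (Br/H2O trans, Cl/N3 trans); (Br/N3 trans, Cl/H2O trans); (Br/Cl trans, H2O/N3 trans).
Each arrangement has an internal mirror plane or centre of symmetry, so none is chiral.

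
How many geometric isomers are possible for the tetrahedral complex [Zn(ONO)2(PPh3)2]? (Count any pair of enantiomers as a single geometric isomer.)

1

Only one geometric arrangement is possible.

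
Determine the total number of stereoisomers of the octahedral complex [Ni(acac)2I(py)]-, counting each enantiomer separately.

The six octahedral sites form three mutually perpendicular trans pairs.
Each acac is bidentate and must span two cis positions.
There are 2 geometric isomers: I and py mutually cis (chiral); I and py mutually trans.
One of these lacks any improper symmetry element and so occurs as an enantiomeric pair, giving 2 + 1 = 3 stereoisomers in total.

3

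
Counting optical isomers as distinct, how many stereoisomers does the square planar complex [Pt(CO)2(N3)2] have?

2

In a square planar complex each vertex has one trans partner and two cis neighbours.
There are 2 geometric isomers: CO cis; CO trans.
Each arrangement has an internal mirror plane or centre of symmetry, so none is chiral.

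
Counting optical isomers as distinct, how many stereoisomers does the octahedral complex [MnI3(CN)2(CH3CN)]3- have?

3

In an octahedral complex each vertex has one trans partner and four cis neighbours.
There are 3 geometric isomers: I mer, CN cis; I mer, CN trans; I fac, CN cis.
Each arrangement has an internal mirror plane or centre of symmetry, so none is chiral.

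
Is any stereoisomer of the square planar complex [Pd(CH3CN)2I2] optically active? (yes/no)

A square has two trans pairs of vertices; adjacent vertices are cis.
Working through the distinct placements yields 2 geometric isomers: CH3CN cis; CH3CN trans.
Each arrangement has an internal mirror plane or centre of symmetry, so none is chiral.

no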